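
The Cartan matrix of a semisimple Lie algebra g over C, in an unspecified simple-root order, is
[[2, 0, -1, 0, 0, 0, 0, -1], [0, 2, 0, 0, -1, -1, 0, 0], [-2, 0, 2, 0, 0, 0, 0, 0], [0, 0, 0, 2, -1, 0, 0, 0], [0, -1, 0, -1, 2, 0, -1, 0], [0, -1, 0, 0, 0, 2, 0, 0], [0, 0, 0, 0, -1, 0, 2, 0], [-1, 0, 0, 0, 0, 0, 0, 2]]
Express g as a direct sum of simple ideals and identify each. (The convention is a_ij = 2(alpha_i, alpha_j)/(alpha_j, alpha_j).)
C_3 + D_5

The diagram associated to this matrix has two connected components: the simple roots {alpha_1, alpha_3, alpha_8} form a chain of 3 nodes with a double edge at one end; the terminal node there is the unique long simple root (C_3), and {alpha_2, alpha_4, alpha_5, alpha_6, alpha_7} form a chain of 3 nodes with a fork of two nodes at one end (D_5). A semisimple Lie algebra decomposes uniquely as the direct sum of simple ideals, one per connected component of its Dynkin diagram, so g ≅ C_3 ⊕ D_5 (dimension 21 + 45 = 66).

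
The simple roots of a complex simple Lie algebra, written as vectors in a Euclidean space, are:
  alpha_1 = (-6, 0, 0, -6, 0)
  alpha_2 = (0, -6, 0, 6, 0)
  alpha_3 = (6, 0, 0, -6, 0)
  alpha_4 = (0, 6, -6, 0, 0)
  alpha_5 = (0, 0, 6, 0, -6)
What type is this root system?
Compute the Cartan integers a_ij = 2(alpha_i, alpha_j)/(alpha_j, alpha_j); the resulting 5x5 Cartan matrix is
[[2, -1, 0, 0, 0], [-1, 2, -1, -1, 0], [0, -1, 2, 0, 0], [0, -1, 0, 2, -1], [0, 0, 0, -1, 2]].
All simple roots have the same length, so the diagram is simply laced. The associated Dynkin diagram is a chain of 3 nodes with a fork of two nodes at one end (D_5), so the type is D_5 (the algebra so(10)).

D5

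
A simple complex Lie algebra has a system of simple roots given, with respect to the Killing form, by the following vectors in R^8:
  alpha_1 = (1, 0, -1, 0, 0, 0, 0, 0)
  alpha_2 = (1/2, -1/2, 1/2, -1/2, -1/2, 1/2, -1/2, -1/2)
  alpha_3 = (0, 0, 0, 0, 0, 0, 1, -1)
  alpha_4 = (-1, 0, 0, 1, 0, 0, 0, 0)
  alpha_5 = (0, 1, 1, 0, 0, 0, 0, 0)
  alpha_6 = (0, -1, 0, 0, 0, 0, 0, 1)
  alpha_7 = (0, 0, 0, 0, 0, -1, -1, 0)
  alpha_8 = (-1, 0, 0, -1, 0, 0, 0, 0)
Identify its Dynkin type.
E_8

Compute the Cartan integers a_ij = 2(alpha_i, alpha_j)/(alpha_j, alpha_j); the resulting 8x8 Cartan matrix is
[[2, 0, 0, -1, -1, 0, 0, -1], [0, 2, 0, -1, 0, 0, 0, 0], [0, 0, 2, 0, 0, -1, -1, 0], [-1, -1, 0, 2, 0, 0, 0, 0], [-1, 0, 0, 0, 2, -1, 0, 0], [0, 0, -1, 0, -1, 2, 0, 0], [0, 0, -1, 0, 0, 0, 2, 0], [-1, 0, 0, 0, 0, 0, 0, 2]].
All simple roots have the same length, so the diagram is simply laced. The associated Dynkin diagram is a chain of 7 nodes with one extra node attached to the third node from one end (E_8), so the type is E_8.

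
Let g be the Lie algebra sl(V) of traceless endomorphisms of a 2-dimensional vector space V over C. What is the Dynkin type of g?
A_1 (sl(2))

This is sl(2), which has dimension 2^2 - 1 = 3 and rank 2 - 1 = 1 (a Cartan subalgebra is the diagonal traceless matrices). In the classification of classical Lie algebras, the special linear algebra sl(n+1) has type A_n; here n = 1, so the Dynkin diagram is a chain of 1 nodes with single edges (A_1). Hence the type is A_1.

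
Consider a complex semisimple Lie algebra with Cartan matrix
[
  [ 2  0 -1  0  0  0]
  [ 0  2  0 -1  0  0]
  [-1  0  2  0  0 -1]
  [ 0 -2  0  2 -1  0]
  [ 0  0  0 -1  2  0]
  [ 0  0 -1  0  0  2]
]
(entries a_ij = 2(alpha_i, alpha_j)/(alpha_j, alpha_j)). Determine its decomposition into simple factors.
The diagram associated to this matrix has two connected components: the simple roots {alpha_1, alpha_3, alpha_6} form a chain of 3 nodes with single edges (A_3), and {alpha_2, alpha_4, alpha_5} form a chain of 3 nodes with a double edge at one end; the terminal node there is the unique short simple root (B_3). A semisimple Lie algebra decomposes uniquely as the direct sum of simple ideals, one per connected component of its Dynkin diagram, so g ≅ A_3 ⊕ B_3 (dimension 15 + 21 = 36).

type A_3 ⊕ type B_3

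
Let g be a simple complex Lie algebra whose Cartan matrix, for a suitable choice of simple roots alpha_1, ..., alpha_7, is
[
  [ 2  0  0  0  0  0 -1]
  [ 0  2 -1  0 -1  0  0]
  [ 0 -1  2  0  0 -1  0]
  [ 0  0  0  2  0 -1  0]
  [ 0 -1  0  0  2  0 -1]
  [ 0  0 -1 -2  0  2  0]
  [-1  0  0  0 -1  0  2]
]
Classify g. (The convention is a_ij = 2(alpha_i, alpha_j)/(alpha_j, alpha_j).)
type B_7

The matrix has rank 7 with 2's on the diagonal. Reading the off-diagonal entries as Dynkin edges (a single edge where a_ij = a_ji = -1; a double or triple edge where a_ij * a_ji = 2 or 3), the diagram is a chain of 7 nodes with a double edge at one end; the terminal node there is the unique short simple root (B_7). One simple-root ordering that puts it in standard form is (alpha_1, alpha_7, alpha_5, alpha_2, alpha_3, alpha_6, alpha_4). So the algebra is type B_7, i.e. so(15).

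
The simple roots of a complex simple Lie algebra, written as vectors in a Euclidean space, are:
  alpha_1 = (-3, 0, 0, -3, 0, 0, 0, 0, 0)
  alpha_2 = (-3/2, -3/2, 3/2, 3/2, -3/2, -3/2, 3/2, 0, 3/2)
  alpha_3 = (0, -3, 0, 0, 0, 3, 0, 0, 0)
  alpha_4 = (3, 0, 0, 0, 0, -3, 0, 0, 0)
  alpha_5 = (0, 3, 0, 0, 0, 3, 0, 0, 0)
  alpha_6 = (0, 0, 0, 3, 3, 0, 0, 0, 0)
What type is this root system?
Compute the Cartan integers a_ij = 2(alpha_i, alpha_j)/(alpha_j, alpha_j); the resulting 6x6 Cartan matrix is
[[2, 0, 0, -1, 0, -1], [0, 2, 0, 0, -1, 0], [0, 0, 2, -1, 0, 0], [-1, 0, -1, 2, -1, 0], [0, -1, 0, -1, 2, 0], [-1, 0, 0, 0, 0, 2]].
All simple roots have the same length, so the diagram is simply laced. The associated Dynkin diagram is a chain of 5 nodes with one extra node attached to the third node from one end (E_6), so the type is E_6.

E6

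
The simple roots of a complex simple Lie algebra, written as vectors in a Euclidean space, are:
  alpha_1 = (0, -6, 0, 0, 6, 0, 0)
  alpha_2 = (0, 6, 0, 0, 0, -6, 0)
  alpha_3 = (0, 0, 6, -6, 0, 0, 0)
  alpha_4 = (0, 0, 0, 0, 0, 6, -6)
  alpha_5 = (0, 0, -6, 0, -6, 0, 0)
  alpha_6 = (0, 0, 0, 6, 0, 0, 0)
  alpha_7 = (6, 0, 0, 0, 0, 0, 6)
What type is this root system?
Compute the Cartan integers a_ij = 2(alpha_i, alpha_j)/(alpha_j, alpha_j); the resulting 7x7 Cartan matrix is
[[2, -1, 0, 0, -1, 0, 0], [-1, 2, 0, -1, 0, 0, 0], [0, 0, 2, 0, -1, -2, 0], [0, -1, 0, 2, 0, 0, -1], [-1, 0, -1, 0, 2, 0, 0], [0, 0, -1, 0, 0, 2, 0], [0, 0, 0, -1, 0, 0, 2]].
The roots have two lengths (squared-length ratio 2:1); the short ones are alpha_{6}. The associated Dynkin diagram is a chain of 7 nodes with a double edge at one end; the terminal node there is the unique short simple root (B_7), so the type is B_7 (the algebra so(15)).

type B_7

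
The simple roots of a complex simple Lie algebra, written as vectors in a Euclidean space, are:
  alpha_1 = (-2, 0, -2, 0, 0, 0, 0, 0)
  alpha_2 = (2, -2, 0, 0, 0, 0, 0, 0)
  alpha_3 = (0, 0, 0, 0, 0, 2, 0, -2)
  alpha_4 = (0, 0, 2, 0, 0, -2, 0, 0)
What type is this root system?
Compute the Cartan integers a_ij = 2(alpha_i, alpha_j)/(alpha_j, alpha_j); the resulting 4x4 Cartan matrix is
[[2, -1, 0, -1], [-1, 2, 0, 0], [0, 0, 2, -1], [-1, 0, -1, 2]].
All simple roots have the same length, so the diagram is simply laced. The associated Dynkin diagram is a chain of 4 nodes with single edges (A_4), so the type is A_4 (the algebra sl(5)).

A_4 (sl(5))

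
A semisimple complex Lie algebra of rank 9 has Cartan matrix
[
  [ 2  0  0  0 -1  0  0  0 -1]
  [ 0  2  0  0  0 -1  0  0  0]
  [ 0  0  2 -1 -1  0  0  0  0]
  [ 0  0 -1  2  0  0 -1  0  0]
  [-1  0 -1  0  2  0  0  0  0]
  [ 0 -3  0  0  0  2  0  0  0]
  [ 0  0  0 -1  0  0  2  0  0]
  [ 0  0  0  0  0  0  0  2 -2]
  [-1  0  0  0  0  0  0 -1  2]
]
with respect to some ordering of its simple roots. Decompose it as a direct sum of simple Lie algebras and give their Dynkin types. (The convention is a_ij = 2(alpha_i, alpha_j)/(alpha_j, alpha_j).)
C7 ⊕ G2

The diagram associated to this matrix has two connected components: the simple roots {alpha_1, alpha_3, alpha_4, alpha_5, alpha_7, alpha_8, alpha_9} form a chain of 7 nodes with a double edge at one end; the terminal node there is the unique long simple root (C_7), and {alpha_2, alpha_6} form two nodes joined by a triple edge (G_2). A semisimple Lie algebra decomposes uniquely as the direct sum of simple ideals, one per connected component of its Dynkin diagram, so g ≅ C_7 ⊕ G_2 (dimension 105 + 14 = 119).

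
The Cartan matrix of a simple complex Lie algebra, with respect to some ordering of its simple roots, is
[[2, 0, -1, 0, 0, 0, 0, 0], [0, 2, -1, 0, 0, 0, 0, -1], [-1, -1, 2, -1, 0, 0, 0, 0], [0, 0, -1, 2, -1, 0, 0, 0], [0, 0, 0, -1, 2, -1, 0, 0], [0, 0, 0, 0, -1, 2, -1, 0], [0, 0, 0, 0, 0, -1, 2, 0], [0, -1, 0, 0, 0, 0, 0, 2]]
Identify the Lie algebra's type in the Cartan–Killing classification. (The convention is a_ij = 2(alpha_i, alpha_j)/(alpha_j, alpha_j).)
E_8

The matrix has rank 8 with 2's on the diagonal. Reading the off-diagonal entries as Dynkin edges (a single edge where a_ij = a_ji = -1; a double or triple edge where a_ij * a_ji = 2 or 3), the diagram is a chain of 7 nodes with one extra node attached to the third node from one end (E_8). One simple-root ordering that puts it in standard form is (alpha_8, alpha_1, alpha_2, alpha_3, alpha_4, alpha_5, alpha_6, alpha_7). So the algebra is type E_8.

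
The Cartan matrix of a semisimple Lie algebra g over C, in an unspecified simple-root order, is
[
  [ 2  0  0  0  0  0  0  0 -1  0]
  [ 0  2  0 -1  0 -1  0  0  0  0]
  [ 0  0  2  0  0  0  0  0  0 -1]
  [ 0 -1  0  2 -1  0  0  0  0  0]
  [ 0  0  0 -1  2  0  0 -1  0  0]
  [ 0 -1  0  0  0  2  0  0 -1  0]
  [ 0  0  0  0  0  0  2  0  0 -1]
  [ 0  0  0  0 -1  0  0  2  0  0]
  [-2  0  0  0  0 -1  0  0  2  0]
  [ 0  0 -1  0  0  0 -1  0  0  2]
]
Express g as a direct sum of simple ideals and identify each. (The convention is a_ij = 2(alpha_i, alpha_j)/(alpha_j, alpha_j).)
The diagram associated to this matrix has two connected components: the simple roots {alpha_3, alpha_7, alpha_10} form a chain of 3 nodes with single edges (A_3), and {alpha_1, alpha_2, alpha_4, alpha_5, alpha_6, alpha_8, alpha_9} form a chain of 7 nodes with a double edge at one end; the terminal node there is the unique short simple root (B_7). A semisimple Lie algebra decomposes uniquely as the direct sum of simple ideals, one per connected component of its Dynkin diagram, so g ≅ A_3 ⊕ B_7 (dimension 15 + 105 = 120).

A_3 ⊕ B_7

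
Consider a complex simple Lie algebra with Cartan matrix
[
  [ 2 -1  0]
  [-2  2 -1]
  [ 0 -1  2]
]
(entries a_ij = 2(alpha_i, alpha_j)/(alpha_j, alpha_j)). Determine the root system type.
The matrix has rank 3 with 2's on the diagonal. Reading the off-diagonal entries as Dynkin edges (a single edge where a_ij = a_ji = -1; a double or triple edge where a_ij * a_ji = 2 or 3), the diagram is a chain of 3 nodes with a double edge at one end; the terminal node there is the unique short simple root (B_3). One simple-root ordering that puts it in standard form is (alpha_3, alpha_2, alpha_1). So the algebra is type B_3, i.e. so(7).

B3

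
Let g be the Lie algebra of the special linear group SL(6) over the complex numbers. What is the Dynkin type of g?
This is sl(6), which has dimension 6^2 - 1 = 35 and rank 6 - 1 = 5 (a Cartan subalgebra is the diagonal traceless matrices). In the classification of classical Lie algebras, the special linear algebra sl(n+1) has type A_n; here n = 5, so the Dynkin diagram is a chain of 5 nodes with single edges (A_5). Hence the type is A_5.

A_5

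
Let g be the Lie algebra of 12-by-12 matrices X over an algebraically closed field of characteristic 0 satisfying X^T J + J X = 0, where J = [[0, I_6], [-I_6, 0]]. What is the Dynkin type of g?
This is sp(12), which has dimension 12(12+1)/2 = 78 and rank 12/2 = 6. In the classification of classical Lie algebras, the symplectic algebra sp(2n) has type C_n; here n = 6, so the Dynkin diagram is a chain of 6 nodes with a double edge at one end; the terminal node there is the unique long simple root (C_6). Hence the type is C_6.

C_6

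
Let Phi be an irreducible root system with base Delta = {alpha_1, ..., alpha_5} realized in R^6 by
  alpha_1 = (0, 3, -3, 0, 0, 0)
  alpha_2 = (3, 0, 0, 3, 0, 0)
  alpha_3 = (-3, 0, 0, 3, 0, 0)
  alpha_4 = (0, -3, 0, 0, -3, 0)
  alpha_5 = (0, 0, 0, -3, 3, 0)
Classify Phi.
D_5

Compute the Cartan integers a_ij = 2(alpha_i, alpha_j)/(alpha_j, alpha_j); the resulting 5x5 Cartan matrix is
[[2, 0, 0, -1, 0], [0, 2, 0, 0, -1], [0, 0, 2, 0, -1], [-1, 0, 0, 2, -1], [0, -1, -1, -1, 2]].
All simple roots have the same length, so the diagram is simply laced. The associated Dynkin diagram is a chain of 3 nodes with a fork of two nodes at one end (D_5), so the type is D_5 (the algebra so(10)).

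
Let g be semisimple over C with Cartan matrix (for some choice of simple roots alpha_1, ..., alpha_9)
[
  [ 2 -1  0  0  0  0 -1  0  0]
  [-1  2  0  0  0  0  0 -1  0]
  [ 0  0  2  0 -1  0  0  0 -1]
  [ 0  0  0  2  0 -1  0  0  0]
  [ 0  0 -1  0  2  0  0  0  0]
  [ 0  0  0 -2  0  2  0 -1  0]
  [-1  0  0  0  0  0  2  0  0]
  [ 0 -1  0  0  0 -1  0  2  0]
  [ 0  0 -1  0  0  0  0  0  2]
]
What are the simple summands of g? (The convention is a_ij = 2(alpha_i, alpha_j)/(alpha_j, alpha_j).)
A_3 (sl(4)) + B_6 (so(13))

The diagram associated to this matrix has two connected components: the simple roots {alpha_3, alpha_5, alpha_9} form a chain of 3 nodes with single edges (A_3), and {alpha_1, alpha_2, alpha_4, alpha_6, alpha_7, alpha_8} form a chain of 6 nodes with a double edge at one end; the terminal node there is the unique short simple root (B_6). A semisimple Lie algebra decomposes uniquely as the direct sum of simple ideals, one per connected component of its Dynkin diagram, so g ≅ A_3 ⊕ B_6 (dimension 15 + 78 = 93).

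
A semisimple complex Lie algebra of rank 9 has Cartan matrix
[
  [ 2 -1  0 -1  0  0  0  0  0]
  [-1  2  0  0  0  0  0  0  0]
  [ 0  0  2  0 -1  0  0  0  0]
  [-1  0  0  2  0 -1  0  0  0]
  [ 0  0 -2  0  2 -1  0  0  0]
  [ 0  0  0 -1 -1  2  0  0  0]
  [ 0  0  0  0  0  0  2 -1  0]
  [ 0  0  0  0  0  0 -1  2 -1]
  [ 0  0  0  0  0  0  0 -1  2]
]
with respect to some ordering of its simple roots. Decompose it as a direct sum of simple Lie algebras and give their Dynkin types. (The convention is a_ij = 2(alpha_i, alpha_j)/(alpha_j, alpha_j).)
The diagram associated to this matrix has two connected components: the simple roots {alpha_7, alpha_8, alpha_9} form a chain of 3 nodes with single edges (A_3), and {alpha_1, alpha_2, alpha_3, alpha_4, alpha_5, alpha_6} form a chain of 6 nodes with a double edge at one end; the terminal node there is the unique short simple root (B_6). A semisimple Lie algebra decomposes uniquely as the direct sum of simple ideals, one per connected component of its Dynkin diagram, so g ≅ A_3 ⊕ B_6 (dimension 15 + 78 = 93).

type A_3 + type B_6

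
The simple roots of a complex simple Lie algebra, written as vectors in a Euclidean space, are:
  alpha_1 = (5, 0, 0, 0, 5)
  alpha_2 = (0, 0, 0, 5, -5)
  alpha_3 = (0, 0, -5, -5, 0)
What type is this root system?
Compute the Cartan integers a_ij = 2(alpha_i, alpha_j)/(alpha_j, alpha_j); the resulting 3x3 Cartan matrix is
[[2, -1, 0], [-1, 2, -1], [0, -1, 2]].
All simple roots have the same length, so the diagram is simply laced. The associated Dynkin diagram is a chain of 3 nodes with single edges (A_3), so the type is A_3 (the algebra sl(4)).

A_3 (sl(4))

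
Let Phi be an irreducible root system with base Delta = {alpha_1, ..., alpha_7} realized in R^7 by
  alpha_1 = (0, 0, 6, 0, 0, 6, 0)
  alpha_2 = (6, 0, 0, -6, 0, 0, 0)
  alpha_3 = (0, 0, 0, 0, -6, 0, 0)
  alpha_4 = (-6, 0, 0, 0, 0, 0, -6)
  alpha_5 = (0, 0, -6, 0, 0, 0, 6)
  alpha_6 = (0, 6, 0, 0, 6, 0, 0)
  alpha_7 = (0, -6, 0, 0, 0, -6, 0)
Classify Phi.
Compute the Cartan integers a_ij = 2(alpha_i, alpha_j)/(alpha_j, alpha_j); the resulting 7x7 Cartan matrix is
[[2, 0, 0, 0, -1, 0, -1], [0, 2, 0, -1, 0, 0, 0], [0, 0, 2, 0, 0, -1, 0], [0, -1, 0, 2, -1, 0, 0], [-1, 0, 0, -1, 2, 0, 0], [0, 0, -2, 0, 0, 2, -1], [-1, 0, 0, 0, 0, -1, 2]].
The roots have two lengths (squared-length ratio 2:1); the short ones are alpha_{3}. The associated Dynkin diagram is a chain of 7 nodes with a double edge at one end; the terminal node there is the unique short simple root (B_7), so the type is B_7 (the algebra so(15)).

B7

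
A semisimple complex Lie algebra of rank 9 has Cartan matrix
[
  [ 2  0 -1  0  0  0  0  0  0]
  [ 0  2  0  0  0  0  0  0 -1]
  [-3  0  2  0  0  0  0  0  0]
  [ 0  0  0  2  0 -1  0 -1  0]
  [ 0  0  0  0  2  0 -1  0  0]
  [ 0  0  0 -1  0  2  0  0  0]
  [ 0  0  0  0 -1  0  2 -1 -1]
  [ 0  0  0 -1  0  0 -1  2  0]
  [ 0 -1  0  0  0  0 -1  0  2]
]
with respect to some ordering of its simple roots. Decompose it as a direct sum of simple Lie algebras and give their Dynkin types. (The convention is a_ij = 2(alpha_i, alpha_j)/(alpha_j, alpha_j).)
The diagram associated to this matrix has two connected components: the simple roots {alpha_2, alpha_4, alpha_5, alpha_6, alpha_7, alpha_8, alpha_9} form a chain of 6 nodes with one extra node attached to the third node from one end (E_7), and {alpha_1, alpha_3} form two nodes joined by a triple edge (G_2). A semisimple Lie algebra decomposes uniquely as the direct sum of simple ideals, one per connected component of its Dynkin diagram, so g ≅ E_7 ⊕ G_2 (dimension 133 + 14 = 147).

E7 ⊕ G2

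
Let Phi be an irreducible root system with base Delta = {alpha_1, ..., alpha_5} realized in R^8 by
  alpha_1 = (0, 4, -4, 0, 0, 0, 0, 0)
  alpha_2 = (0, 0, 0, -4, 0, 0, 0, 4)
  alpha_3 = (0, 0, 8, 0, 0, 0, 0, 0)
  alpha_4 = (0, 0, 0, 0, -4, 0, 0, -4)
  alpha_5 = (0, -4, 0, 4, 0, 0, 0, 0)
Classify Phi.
Compute the Cartan integers a_ij = 2(alpha_i, alpha_j)/(alpha_j, alpha_j); the resulting 5x5 Cartan matrix is
[[2, 0, -1, 0, -1], [0, 2, 0, -1, -1], [-2, 0, 2, 0, 0], [0, -1, 0, 2, 0], [-1, -1, 0, 0, 2]].
The roots have two lengths (squared-length ratio 2:1); the short ones are alpha_{1,2,4,5}. The associated Dynkin diagram is a chain of 5 nodes with a double edge at one end; the terminal node there is the unique long simple root (C_5), so the type is C_5 (the algebra sp(10)).

C_5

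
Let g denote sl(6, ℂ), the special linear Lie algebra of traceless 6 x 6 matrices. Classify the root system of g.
A5

This is sl(6), which has dimension 6^2 - 1 = 35 and rank 6 - 1 = 5 (a Cartan subalgebra is the diagonal traceless matrices). In the classification of classical Lie algebras, the special linear algebra sl(n+1) has type A_n; here n = 5, so the Dynkin diagram is a chain of 5 nodes with single edges (A_5). Hence the type is A_5.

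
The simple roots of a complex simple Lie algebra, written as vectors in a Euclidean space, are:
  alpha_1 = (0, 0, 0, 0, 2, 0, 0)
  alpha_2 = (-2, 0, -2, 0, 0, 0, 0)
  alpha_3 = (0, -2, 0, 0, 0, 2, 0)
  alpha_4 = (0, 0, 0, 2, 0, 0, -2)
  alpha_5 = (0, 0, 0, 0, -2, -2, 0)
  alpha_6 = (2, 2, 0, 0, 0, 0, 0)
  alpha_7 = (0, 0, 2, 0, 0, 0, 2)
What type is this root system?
type B_7

Compute the Cartan integers a_ij = 2(alpha_i, alpha_j)/(alpha_j, alpha_j); the resulting 7x7 Cartan matrix is
[[2, 0, 0, 0, -1, 0, 0], [0, 2, 0, 0, 0, -1, -1], [0, 0, 2, 0, -1, -1, 0], [0, 0, 0, 2, 0, 0, -1], [-2, 0, -1, 0, 2, 0, 0], [0, -1, -1, 0, 0, 2, 0], [0, -1, 0, -1, 0, 0, 2]].
The roots have two lengths (squared-length ratio 2:1); the short ones are alpha_{1}. The associated Dynkin diagram is a chain of 7 nodes with a double edge at one end; the terminal node there is the unique short simple root (B_7), so the type is B_7 (the algebra so(15)).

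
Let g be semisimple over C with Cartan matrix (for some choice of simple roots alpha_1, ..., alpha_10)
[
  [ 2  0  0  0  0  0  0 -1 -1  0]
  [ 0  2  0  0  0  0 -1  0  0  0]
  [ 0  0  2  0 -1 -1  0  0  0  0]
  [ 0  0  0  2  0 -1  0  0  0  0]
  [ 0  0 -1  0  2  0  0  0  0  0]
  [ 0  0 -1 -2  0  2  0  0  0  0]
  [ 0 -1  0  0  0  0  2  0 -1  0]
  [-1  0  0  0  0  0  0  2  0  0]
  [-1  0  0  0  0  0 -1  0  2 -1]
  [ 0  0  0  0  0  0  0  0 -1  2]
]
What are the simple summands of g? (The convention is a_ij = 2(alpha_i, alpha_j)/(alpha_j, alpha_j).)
The diagram associated to this matrix has two connected components: the simple roots {alpha_3, alpha_4, alpha_5, alpha_6} form a chain of 4 nodes with a double edge at one end; the terminal node there is the unique short simple root (B_4), and {alpha_1, alpha_2, alpha_7, alpha_8, alpha_9, alpha_10} form a chain of 5 nodes with one extra node attached to the third node from one end (E_6). A semisimple Lie algebra decomposes uniquely as the direct sum of simple ideals, one per connected component of its Dynkin diagram, so g ≅ B_4 ⊕ E_6 (dimension 36 + 78 = 114).

B_4 (so(9)) ⊕ E_6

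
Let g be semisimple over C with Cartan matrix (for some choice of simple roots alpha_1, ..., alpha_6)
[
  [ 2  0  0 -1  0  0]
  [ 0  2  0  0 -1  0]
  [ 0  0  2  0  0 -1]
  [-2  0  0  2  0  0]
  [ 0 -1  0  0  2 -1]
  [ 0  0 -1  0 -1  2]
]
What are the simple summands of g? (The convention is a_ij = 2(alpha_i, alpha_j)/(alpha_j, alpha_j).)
The diagram associated to this matrix has two connected components: the simple roots {alpha_2, alpha_3, alpha_5, alpha_6} form a chain of 4 nodes with single edges (A_4), and {alpha_1, alpha_4} form a chain of 2 nodes with a double edge at one end; the terminal node there is the unique short simple root (B_2). A semisimple Lie algebra decomposes uniquely as the direct sum of simple ideals, one per connected component of its Dynkin diagram, so g ≅ A_4 ⊕ B_2 (dimension 24 + 10 = 34).

A4 + B2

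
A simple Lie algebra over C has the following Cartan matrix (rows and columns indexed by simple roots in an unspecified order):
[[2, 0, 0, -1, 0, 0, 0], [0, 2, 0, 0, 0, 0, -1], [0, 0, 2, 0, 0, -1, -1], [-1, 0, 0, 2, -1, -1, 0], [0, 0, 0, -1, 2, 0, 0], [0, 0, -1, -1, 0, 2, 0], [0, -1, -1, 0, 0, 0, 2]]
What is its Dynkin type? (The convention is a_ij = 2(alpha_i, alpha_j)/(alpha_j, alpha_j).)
The matrix has rank 7 with 2's on the diagonal. Reading the off-diagonal entries as Dynkin edges (a single edge where a_ij = a_ji = -1; a double or triple edge where a_ij * a_ji = 2 or 3), the diagram is a chain of 5 nodes with a fork of two nodes at one end (D_7). One simple-root ordering that puts it in standard form is (alpha_2, alpha_7, alpha_3, alpha_6, alpha_4, alpha_5, alpha_1). So the algebra is type D_7, i.e. so(14).

D_7 (so(14))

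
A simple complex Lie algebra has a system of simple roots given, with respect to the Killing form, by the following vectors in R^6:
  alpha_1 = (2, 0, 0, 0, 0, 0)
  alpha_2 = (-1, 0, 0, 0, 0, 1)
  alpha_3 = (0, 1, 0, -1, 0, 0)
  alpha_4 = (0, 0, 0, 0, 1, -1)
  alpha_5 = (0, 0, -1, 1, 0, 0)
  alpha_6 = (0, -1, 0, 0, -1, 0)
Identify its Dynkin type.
Compute the Cartan integers a_ij = 2(alpha_i, alpha_j)/(alpha_j, alpha_j); the resulting 6x6 Cartan matrix is
[[2, -2, 0, 0, 0, 0], [-1, 2, 0, -1, 0, 0], [0, 0, 2, 0, -1, -1], [0, -1, 0, 2, 0, -1], [0, 0, -1, 0, 2, 0], [0, 0, -1, -1, 0, 2]].
The roots have two lengths (squared-length ratio 2:1); the short ones are alpha_{2,3,4,5,6}. The associated Dynkin diagram is a chain of 6 nodes with a double edge at one end; the terminal node there is the unique long simple root (C_6), so the type is C_6 (the algebra sp(12)).

type C_6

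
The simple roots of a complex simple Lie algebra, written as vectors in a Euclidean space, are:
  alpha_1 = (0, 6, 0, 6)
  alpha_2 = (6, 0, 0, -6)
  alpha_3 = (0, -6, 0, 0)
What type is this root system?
Compute the Cartan integers a_ij = 2(alpha_i, alpha_j)/(alpha_j, alpha_j); the resulting 3x3 Cartan matrix is
[[2, -1, -2], [-1, 2, 0], [-1, 0, 2]].
The roots have two lengths (squared-length ratio 2:1); the short ones are alpha_{3}. The associated Dynkin diagram is a chain of 3 nodes with a double edge at one end; the terminal node there is the unique short simple root (B_3), so the type is B_3 (the algebra so(7)).

B_3 (so(7))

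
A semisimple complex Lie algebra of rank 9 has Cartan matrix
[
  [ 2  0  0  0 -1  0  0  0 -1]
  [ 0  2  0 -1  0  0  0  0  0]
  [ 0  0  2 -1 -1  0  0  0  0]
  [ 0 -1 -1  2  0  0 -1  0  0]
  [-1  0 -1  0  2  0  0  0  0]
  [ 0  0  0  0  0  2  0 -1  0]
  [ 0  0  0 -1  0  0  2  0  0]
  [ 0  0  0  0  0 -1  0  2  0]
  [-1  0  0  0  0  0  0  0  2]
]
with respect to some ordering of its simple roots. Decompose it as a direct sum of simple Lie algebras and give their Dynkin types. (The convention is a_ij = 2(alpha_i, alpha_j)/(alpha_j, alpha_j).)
A_2 (sl(3)) ⊕ D_7 (so(14))

The diagram associated to this matrix has two connected components: the simple roots {alpha_6, alpha_8} form a chain of 2 nodes with single edges (A_2), and {alpha_1, alpha_2, alpha_3, alpha_4, alpha_5, alpha_7, alpha_9} form a chain of 5 nodes with a fork of two nodes at one end (D_7). A semisimple Lie algebra decomposes uniquely as the direct sum of simple ideals, one per connected component of its Dynkin diagram, so g ≅ A_2 ⊕ D_7 (dimension 8 + 91 = 99).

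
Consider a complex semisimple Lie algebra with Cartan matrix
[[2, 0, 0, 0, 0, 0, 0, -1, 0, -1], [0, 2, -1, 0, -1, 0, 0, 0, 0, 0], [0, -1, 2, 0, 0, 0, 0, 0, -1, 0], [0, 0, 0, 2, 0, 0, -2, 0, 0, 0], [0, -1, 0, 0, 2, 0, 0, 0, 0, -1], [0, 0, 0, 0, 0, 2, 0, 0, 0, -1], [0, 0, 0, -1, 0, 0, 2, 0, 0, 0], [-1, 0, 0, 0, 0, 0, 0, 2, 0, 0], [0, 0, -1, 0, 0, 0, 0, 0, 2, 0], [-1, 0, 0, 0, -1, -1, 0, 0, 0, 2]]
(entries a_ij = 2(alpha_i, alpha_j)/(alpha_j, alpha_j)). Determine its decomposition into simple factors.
B_2 (so(5)) + E_8

The diagram associated to this matrix has two connected components: the simple roots {alpha_4, alpha_7} form a chain of 2 nodes with a double edge at one end; the terminal node there is the unique short simple root (B_2), and {alpha_1, alpha_2, alpha_3, alpha_5, alpha_6, alpha_8, alpha_9, alpha_10} form a chain of 7 nodes with one extra node attached to the third node from one end (E_8). A semisimple Lie algebra decomposes uniquely as the direct sum of simple ideals, one per connected component of its Dynkin diagram, so g ≅ B_2 ⊕ E_8 (dimension 10 + 248 = 258).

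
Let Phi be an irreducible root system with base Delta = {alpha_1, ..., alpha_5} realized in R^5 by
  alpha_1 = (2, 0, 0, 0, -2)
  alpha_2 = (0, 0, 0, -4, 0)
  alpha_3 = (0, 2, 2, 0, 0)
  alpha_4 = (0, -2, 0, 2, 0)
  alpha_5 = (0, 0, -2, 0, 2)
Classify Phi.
Compute the Cartan integers a_ij = 2(alpha_i, alpha_j)/(alpha_j, alpha_j); the resulting 5x5 Cartan matrix is
[[2, 0, 0, 0, -1], [0, 2, 0, -2, 0], [0, 0, 2, -1, -1], [0, -1, -1, 2, 0], [-1, 0, -1, 0, 2]].
The roots have two lengths (squared-length ratio 2:1); the short ones are alpha_{1,3,4,5}. The associated Dynkin diagram is a chain of 5 nodes with a double edge at one end; the terminal node there is the unique long simple root (C_5), so the type is C_5 (the algebra sp(10)).

type C_5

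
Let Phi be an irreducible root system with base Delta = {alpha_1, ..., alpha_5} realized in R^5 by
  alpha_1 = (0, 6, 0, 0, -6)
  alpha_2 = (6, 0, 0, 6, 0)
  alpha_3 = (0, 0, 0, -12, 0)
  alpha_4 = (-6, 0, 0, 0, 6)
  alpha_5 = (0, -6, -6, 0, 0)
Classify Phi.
type C_5

Compute the Cartan integers a_ij = 2(alpha_i, alpha_j)/(alpha_j, alpha_j); the resulting 5x5 Cartan matrix is
[[2, 0, 0, -1, -1], [0, 2, -1, -1, 0], [0, -2, 2, 0, 0], [-1, -1, 0, 2, 0], [-1, 0, 0, 0, 2]].
The roots have two lengths (squared-length ratio 2:1); the short ones are alpha_{1,2,4,5}. The associated Dynkin diagram is a chain of 5 nodes with a double edge at one end; the terminal node there is the unique long simple root (C_5), so the type is C_5 (the algebra sp(10)).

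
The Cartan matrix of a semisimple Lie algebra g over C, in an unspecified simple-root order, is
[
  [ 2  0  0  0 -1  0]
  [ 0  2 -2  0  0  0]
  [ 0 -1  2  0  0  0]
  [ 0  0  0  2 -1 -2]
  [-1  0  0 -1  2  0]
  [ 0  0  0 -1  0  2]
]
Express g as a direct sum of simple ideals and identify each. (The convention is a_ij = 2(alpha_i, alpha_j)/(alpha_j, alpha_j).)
type B_2 ⊕ type B_4

The diagram associated to this matrix has two connected components: the simple roots {alpha_2, alpha_3} form a chain of 2 nodes with a double edge at one end; the terminal node there is the unique short simple root (B_2), and {alpha_1, alpha_4, alpha_5, alpha_6} form a chain of 4 nodes with a double edge at one end; the terminal node there is the unique short simple root (B_4). A semisimple Lie algebra decomposes uniquely as the direct sum of simple ideals, one per connected component of its Dynkin diagram, so g ≅ B_2 ⊕ B_4 (dimension 10 + 36 = 46).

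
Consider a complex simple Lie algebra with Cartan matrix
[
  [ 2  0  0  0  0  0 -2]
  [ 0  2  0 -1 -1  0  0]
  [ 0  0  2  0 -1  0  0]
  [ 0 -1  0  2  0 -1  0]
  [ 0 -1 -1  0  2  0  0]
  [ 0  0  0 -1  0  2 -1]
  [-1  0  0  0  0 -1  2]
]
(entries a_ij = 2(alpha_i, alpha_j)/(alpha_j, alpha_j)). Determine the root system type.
The matrix has rank 7 with 2's on the diagonal. Reading the off-diagonal entries as Dynkin edges (a single edge where a_ij = a_ji = -1; a double or triple edge where a_ij * a_ji = 2 or 3), the diagram is a chain of 7 nodes with a double edge at one end; the terminal node there is the unique long simple root (C_7). One simple-root ordering that puts it in standard form is (alpha_3, alpha_5, alpha_2, alpha_4, alpha_6, alpha_7, alpha_1). So the algebra is type C_7, i.e. sp(14).

type C_7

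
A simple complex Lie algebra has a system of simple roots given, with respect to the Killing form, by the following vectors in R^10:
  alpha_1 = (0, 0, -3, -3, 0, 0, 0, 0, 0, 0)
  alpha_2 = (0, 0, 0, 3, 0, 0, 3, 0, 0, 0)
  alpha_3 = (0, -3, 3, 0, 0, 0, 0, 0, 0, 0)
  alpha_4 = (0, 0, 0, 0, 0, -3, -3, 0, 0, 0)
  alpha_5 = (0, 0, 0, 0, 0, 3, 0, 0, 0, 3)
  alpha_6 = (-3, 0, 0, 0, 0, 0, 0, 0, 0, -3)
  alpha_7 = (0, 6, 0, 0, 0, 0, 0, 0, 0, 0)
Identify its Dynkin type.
C7

Compute the Cartan integers a_ij = 2(alpha_i, alpha_j)/(alpha_j, alpha_j); the resulting 7x7 Cartan matrix is
[[2, -1, -1, 0, 0, 0, 0], [-1, 2, 0, -1, 0, 0, 0], [-1, 0, 2, 0, 0, 0, -1], [0, -1, 0, 2, -1, 0, 0], [0, 0, 0, -1, 2, -1, 0], [0, 0, 0, 0, -1, 2, 0], [0, 0, -2, 0, 0, 0, 2]].
The roots have two lengths (squared-length ratio 2:1); the short ones are alpha_{1,2,3,4,5,6}. The associated Dynkin diagram is a chain of 7 nodes with a double edge at one end; the terminal node there is the unique long simple root (C_7), so the type is C_7 (the algebra sp(14)).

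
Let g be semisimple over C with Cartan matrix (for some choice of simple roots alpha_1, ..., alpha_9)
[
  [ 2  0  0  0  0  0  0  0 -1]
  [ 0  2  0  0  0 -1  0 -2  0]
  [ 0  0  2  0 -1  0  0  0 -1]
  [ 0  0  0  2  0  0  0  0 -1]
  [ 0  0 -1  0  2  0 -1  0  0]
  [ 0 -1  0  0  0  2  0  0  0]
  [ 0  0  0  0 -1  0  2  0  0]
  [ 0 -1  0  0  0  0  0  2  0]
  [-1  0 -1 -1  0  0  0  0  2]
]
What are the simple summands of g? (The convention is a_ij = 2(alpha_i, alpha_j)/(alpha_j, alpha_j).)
type B_3 + type D_6

The diagram associated to this matrix has two connected components: the simple roots {alpha_2, alpha_6, alpha_8} form a chain of 3 nodes with a double edge at one end; the terminal node there is the unique short simple root (B_3), and {alpha_1, alpha_3, alpha_4, alpha_5, alpha_7, alpha_9} form a chain of 4 nodes with a fork of two nodes at one end (D_6). A semisimple Lie algebra decomposes uniquely as the direct sum of simple ideals, one per connected component of its Dynkin diagram, so g ≅ B_3 ⊕ D_6 (dimension 21 + 66 = 87).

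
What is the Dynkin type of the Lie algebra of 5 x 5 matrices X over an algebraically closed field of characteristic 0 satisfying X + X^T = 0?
B_2 (so(5))

This is so(5) with 5 odd, which has dimension 5(5-1)/2 = 10 and rank (5-1)/2 = 2. In the classification of classical Lie algebras, the orthogonal algebra so(2n+1) in an odd number of variables has type B_n; here n = 2, so the Dynkin diagram is a chain of 2 nodes with a double edge at one end; the terminal node there is the unique short simple root (B_2). Hence the type is B_2.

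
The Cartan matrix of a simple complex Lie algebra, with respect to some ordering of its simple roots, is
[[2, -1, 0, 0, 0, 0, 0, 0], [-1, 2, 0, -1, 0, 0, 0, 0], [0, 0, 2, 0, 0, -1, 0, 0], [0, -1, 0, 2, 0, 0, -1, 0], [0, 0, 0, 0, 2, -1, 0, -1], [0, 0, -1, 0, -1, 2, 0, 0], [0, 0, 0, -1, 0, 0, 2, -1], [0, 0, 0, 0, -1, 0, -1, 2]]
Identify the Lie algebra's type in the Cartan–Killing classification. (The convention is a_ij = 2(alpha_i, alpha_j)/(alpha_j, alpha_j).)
The matrix has rank 8 with 2's on the diagonal. Reading the off-diagonal entries as Dynkin edges (a single edge where a_ij = a_ji = -1; a double or triple edge where a_ij * a_ji = 2 or 3), the diagram is a chain of 8 nodes with single edges (A_8). One simple-root ordering that puts it in standard form is (alpha_1, alpha_2, alpha_4, alpha_7, alpha_8, alpha_5, alpha_6, alpha_3). So the algebra is type A_8, i.e. sl(9).

A_8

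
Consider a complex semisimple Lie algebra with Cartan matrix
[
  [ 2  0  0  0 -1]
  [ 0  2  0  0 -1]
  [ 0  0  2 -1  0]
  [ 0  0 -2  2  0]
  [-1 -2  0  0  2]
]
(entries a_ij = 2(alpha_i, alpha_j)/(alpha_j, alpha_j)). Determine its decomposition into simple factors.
The diagram associated to this matrix has two connected components: the simple roots {alpha_3, alpha_4} form a chain of 2 nodes with a double edge at one end; the terminal node there is the unique short simple root (B_2), and {alpha_1, alpha_2, alpha_5} form a chain of 3 nodes with a double edge at one end; the terminal node there is the unique short simple root (B_3). A semisimple Lie algebra decomposes uniquely as the direct sum of simple ideals, one per connected component of its Dynkin diagram, so g ≅ B_2 ⊕ B_3 (dimension 10 + 21 = 31).

B_2 + B_3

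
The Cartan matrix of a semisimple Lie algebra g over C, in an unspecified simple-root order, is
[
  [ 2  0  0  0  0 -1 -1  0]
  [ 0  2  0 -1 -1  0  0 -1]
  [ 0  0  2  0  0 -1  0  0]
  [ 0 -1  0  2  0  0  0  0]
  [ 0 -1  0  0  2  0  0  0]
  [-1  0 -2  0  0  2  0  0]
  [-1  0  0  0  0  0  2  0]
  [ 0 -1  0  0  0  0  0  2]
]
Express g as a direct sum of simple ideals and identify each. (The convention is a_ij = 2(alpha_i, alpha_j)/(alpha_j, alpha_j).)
B4 + D4

The diagram associated to this matrix has two connected components: the simple roots {alpha_1, alpha_3, alpha_6, alpha_7} form a chain of 4 nodes with a double edge at one end; the terminal node there is the unique short simple root (B_4), and {alpha_2, alpha_4, alpha_5, alpha_8} form a chain of 2 nodes with a fork of two nodes at one end (D_4). A semisimple Lie algebra decomposes uniquely as the direct sum of simple ideals, one per connected component of its Dynkin diagram, so g ≅ B_4 ⊕ D_4 (dimension 36 + 28 = 64).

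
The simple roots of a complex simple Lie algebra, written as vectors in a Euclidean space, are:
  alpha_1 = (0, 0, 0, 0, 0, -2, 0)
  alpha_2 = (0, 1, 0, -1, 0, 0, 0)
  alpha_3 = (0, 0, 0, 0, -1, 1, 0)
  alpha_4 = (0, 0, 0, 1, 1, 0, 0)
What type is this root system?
C_4

Compute the Cartan integers a_ij = 2(alpha_i, alpha_j)/(alpha_j, alpha_j); the resulting 4x4 Cartan matrix is
[[2, 0, -2, 0], [0, 2, 0, -1], [-1, 0, 2, -1], [0, -1, -1, 2]].
The roots have two lengths (squared-length ratio 2:1); the short ones are alpha_{2,3,4}. The associated Dynkin diagram is a chain of 4 nodes with a double edge at one end; the terminal node there is the unique long simple root (C_4), so the type is C_4 (the algebra sp(8)).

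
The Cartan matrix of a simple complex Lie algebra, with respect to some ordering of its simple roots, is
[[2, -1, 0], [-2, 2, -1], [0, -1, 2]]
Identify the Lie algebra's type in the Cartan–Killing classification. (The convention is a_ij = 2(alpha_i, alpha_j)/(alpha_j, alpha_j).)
The matrix has rank 3 with 2's on the diagonal. Reading the off-diagonal entries as Dynkin edges (a single edge where a_ij = a_ji = -1; a double or triple edge where a_ij * a_ji = 2 or 3), the diagram is a chain of 3 nodes with a double edge at one end; the terminal node there is the unique short simple root (B_3). One simple-root ordering that puts it in standard form is (alpha_3, alpha_2, alpha_1). So the algebra is type B_3, i.e. so(7).

B_3 (so(7))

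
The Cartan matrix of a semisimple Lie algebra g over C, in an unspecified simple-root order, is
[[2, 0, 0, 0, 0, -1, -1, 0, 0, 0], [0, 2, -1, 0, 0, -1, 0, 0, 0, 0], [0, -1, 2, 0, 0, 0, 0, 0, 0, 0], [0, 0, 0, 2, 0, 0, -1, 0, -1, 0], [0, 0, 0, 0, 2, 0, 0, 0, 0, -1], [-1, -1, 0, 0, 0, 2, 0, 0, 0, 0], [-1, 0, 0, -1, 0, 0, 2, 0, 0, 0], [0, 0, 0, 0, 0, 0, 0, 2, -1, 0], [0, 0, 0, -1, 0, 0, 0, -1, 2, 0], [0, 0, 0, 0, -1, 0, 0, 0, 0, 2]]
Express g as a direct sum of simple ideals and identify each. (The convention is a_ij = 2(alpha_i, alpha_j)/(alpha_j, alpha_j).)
The diagram associated to this matrix has two connected components: the simple roots {alpha_5, alpha_10} form a chain of 2 nodes with single edges (A_2), and {alpha_1, alpha_2, alpha_3, alpha_4, alpha_6, alpha_7, alpha_8, alpha_9} form a chain of 8 nodes with single edges (A_8). A semisimple Lie algebra decomposes uniquely as the direct sum of simple ideals, one per connected component of its Dynkin diagram, so g ≅ A_2 ⊕ A_8 (dimension 8 + 80 = 88).

A_2 + A_8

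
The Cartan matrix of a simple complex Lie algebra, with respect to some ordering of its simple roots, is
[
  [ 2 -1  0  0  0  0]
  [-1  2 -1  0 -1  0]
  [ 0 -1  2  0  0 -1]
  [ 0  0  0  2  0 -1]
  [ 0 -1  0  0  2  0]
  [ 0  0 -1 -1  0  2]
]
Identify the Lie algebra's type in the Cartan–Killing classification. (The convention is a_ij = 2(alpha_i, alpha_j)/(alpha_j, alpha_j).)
The matrix has rank 6 with 2's on the diagonal. Reading the off-diagonal entries as Dynkin edges (a single edge where a_ij = a_ji = -1; a double or triple edge where a_ij * a_ji = 2 or 3), the diagram is a chain of 4 nodes with a fork of two nodes at one end (D_6). One simple-root ordering that puts it in standard form is (alpha_4, alpha_6, alpha_3, alpha_2, alpha_5, alpha_1). So the algebra is type D_6, i.e. so(12).

D_6 (so(12))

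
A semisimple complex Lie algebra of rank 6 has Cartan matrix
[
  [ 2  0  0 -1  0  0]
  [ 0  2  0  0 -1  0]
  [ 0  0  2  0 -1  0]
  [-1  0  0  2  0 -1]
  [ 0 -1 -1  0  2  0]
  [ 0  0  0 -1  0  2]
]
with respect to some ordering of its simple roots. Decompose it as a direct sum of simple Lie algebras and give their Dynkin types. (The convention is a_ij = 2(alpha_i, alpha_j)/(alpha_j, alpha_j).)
A_3 ⊕ A_3

The diagram associated to this matrix has two connected components: the simple roots {alpha_2, alpha_3, alpha_5} form a chain of 3 nodes with single edges (A_3), and {alpha_1, alpha_4, alpha_6} form a chain of 3 nodes with single edges (A_3). A semisimple Lie algebra decomposes uniquely as the direct sum of simple ideals, one per connected component of its Dynkin diagram, so g ≅ A_3 ⊕ A_3 (dimension 15 + 15 = 30).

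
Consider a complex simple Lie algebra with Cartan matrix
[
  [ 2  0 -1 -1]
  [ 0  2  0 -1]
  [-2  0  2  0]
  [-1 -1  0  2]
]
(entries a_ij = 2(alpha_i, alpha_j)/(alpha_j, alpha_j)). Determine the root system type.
The matrix has rank 4 with 2's on the diagonal. Reading the off-diagonal entries as Dynkin edges (a single edge where a_ij = a_ji = -1; a double or triple edge where a_ij * a_ji = 2 or 3), the diagram is a chain of 4 nodes with a double edge at one end; the terminal node there is the unique long simple root (C_4). One simple-root ordering that puts it in standard form is (alpha_2, alpha_4, alpha_1, alpha_3). So the algebra is type C_4, i.e. sp(8).

C4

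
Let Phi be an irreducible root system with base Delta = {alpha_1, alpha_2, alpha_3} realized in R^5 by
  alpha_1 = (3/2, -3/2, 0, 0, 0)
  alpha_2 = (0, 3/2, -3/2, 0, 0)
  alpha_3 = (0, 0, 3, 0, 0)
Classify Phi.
Compute the Cartan integers a_ij = 2(alpha_i, alpha_j)/(alpha_j, alpha_j); the resulting 3x3 Cartan matrix is
[[2, -1, 0], [-1, 2, -1], [0, -2, 2]].
The roots have two lengths (squared-length ratio 2:1); the short ones are alpha_{1,2}. The associated Dynkin diagram is a chain of 3 nodes with a double edge at one end; the terminal node there is the unique long simple root (C_3), so the type is C_3 (the algebra sp(6)).

type C_3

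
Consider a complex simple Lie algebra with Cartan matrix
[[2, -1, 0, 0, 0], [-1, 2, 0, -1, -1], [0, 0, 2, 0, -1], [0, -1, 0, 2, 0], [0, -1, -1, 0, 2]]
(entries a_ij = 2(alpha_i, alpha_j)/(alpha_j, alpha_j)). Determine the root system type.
The matrix has rank 5 with 2's on the diagonal. Reading the off-diagonal entries as Dynkin edges (a single edge where a_ij = a_ji = -1; a double or triple edge where a_ij * a_ji = 2 or 3), the diagram is a chain of 3 nodes with a fork of two nodes at one end (D_5). One simple-root ordering that puts it in standard form is (alpha_3, alpha_5, alpha_2, alpha_1, alpha_4). So the algebra is type D_5, i.e. so(10).

type D_5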